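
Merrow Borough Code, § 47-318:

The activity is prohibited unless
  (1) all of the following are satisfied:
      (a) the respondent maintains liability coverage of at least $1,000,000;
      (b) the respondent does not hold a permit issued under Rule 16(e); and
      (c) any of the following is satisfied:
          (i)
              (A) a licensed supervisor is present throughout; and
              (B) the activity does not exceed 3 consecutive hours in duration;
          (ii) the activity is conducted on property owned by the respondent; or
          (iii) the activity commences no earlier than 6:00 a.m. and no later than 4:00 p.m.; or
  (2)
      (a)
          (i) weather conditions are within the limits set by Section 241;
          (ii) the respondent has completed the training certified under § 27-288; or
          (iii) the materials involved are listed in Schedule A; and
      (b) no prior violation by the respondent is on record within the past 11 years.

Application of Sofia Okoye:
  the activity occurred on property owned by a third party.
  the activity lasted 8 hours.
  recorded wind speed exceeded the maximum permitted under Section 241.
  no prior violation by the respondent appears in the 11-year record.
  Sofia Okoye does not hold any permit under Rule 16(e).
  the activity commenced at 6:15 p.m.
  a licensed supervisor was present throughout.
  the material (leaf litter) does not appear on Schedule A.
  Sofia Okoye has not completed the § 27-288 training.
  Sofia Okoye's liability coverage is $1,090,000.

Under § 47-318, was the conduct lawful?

(a) coverage ≥ $1,000,000 — satisfied.
(b) not (holds permit) — met.
(A) supervisor present — met.
(B) ≤ 3 hrs duration — not met.
(i) = T AND F = false.
(ii) own property — not met.
(iii) start within hours — fails.
(c) = F OR F OR F = false.
(1) = T AND T AND F = false.
(i) weather ok — not met.
(ii) training certified — fails.
(iii) Schedule A material — not satisfied.
(a): F OR F OR F → false.
(b) no prior violation — satisfied.
(2): F AND T → false.
Overall = F OR F = false.

No — unlawful.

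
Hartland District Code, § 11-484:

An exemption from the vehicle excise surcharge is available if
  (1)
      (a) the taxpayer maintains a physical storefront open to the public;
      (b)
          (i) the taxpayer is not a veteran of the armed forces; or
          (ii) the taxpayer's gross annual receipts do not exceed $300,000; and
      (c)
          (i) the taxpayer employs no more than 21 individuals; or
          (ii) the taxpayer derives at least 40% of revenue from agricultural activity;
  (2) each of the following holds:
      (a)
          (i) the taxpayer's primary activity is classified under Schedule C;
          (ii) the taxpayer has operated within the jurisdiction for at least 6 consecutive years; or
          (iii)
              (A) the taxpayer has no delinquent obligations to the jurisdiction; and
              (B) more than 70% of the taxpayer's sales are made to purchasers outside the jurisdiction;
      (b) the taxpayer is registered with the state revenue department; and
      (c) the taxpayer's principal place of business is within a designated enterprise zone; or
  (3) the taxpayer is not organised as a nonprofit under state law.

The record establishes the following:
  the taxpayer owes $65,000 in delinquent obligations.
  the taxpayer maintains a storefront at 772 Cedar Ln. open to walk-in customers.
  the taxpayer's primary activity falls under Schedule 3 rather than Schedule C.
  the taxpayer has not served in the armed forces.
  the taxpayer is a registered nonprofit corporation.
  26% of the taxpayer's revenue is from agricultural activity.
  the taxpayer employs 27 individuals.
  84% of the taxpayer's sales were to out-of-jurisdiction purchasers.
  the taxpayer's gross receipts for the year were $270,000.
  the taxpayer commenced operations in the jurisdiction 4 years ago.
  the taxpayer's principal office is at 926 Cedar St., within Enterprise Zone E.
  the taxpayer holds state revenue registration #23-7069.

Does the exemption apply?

No — not exempt.

(a) has storefront — satisfied.
(i) not (veteran) — satisfied.
(ii) receipts ≤ $300,000 — satisfied.
So (b) is satisfied (T OR T).
(i) ≤ 21 employees — not met.
(ii) ≥40% agricultural — fails.
(c) = F OR F = false.
(1): T AND T AND F → false.
(i) Schedule C activity — fails.
(ii) ≥ 6 yrs in jurisdiction — not satisfied.
(A) no delinquency — not satisfied.
(B) >70% out-of-jur. sales — met.
(iii) = F AND T = false.
(a) = F OR F OR F = false.
(b) state-registered — satisfied.
(c) in enterprise zone — met.
(2): F AND T AND T → false.
(3) not (nonprofit) — not satisfied.
Overall: F OR F OR F → false.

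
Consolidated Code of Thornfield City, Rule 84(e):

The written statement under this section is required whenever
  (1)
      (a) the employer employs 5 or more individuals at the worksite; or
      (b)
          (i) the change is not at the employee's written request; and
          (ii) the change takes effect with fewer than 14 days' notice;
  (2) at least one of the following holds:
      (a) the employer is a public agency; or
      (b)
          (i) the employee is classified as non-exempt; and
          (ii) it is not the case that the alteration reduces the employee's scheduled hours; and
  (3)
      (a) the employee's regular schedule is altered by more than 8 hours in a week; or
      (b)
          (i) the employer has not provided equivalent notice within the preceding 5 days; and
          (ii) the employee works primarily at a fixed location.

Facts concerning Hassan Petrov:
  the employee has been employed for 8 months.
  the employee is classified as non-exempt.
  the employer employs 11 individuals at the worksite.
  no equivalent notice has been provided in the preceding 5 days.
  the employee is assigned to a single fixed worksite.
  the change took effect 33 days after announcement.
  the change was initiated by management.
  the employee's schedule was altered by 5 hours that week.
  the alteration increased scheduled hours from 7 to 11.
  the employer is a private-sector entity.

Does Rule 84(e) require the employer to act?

(a) ≥ 5 at site — met.
(i) not employee-requested — holds.
(ii) < 14 days' notice — fails.
(b): T AND F → false.
So (1) is satisfied (T OR F).
(a) public agency — not satisfied.
(i) non-exempt — satisfied.
(ii) not (hours reduced) — satisfied.
So (b) is satisfied (T AND T).
(2) = F OR T = true.
(a) schedule shift > 8h — not met.
(i) no recent notice — met.
(ii) fixed location — satisfied.
(b): T AND T → true.
(3) = F OR T = true.
Overall: T AND T AND T → true.

Yes — required.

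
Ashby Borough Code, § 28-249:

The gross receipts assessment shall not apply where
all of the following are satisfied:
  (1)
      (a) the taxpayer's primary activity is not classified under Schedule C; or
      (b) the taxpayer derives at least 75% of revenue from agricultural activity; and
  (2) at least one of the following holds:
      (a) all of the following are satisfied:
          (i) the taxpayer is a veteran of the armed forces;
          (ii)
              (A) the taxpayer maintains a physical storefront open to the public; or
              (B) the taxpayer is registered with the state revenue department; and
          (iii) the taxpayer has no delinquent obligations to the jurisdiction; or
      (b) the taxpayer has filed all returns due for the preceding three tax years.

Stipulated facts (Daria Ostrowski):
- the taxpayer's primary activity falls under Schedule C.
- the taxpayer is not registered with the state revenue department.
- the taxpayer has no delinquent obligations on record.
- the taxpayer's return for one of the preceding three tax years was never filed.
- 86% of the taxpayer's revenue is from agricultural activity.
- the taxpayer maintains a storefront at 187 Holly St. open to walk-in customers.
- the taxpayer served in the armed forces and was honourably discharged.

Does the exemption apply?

(a) not (Schedule C activity) — fails.
(b) ≥75% agricultural — satisfied.
(1) = F OR T = true.
(i) veteran — met.
(A) has storefront — met.
(B) state-registered — fails.
(ii) = T OR F = true.
(iii) no delinquency — satisfied.
So (a) is satisfied (T AND T AND T).
(b) returns current — not satisfied.
(2): T OR F → true.
Overall = T AND T = true.

Yes — exempt.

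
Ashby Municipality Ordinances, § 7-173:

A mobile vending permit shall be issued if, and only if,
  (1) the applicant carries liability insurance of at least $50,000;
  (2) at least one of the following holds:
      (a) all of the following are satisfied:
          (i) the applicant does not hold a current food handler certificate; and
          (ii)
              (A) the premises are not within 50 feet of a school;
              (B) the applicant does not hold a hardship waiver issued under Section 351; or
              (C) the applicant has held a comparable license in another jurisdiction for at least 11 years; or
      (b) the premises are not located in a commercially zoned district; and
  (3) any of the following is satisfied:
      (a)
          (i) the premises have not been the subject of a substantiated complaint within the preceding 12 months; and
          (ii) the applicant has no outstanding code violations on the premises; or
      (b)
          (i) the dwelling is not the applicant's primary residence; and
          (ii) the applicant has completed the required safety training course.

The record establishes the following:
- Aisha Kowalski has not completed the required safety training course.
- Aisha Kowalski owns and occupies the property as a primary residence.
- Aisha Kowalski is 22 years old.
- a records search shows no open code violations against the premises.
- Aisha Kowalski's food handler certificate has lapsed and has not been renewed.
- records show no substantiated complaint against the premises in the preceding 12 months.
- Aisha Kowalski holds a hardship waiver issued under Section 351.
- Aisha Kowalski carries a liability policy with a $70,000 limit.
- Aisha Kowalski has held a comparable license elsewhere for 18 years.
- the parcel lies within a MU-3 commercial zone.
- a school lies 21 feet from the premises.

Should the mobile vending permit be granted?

(1) insurance ≥ $50,000 — satisfied.
(i) not (food handler cert.) — met.
(A) ≥50 ft from school — not met.
(B) not (hardship waiver) — fails.
(C) prior license ≥ 11 yr — met.
(ii): F OR F OR T → true.
So (a) is satisfied (T AND T).
(b) not (commercially zoned) — not met.
(2): T OR F → true.
(i) no complaint in 12 mo. — holds.
(ii) no code violations — satisfied.
(a) = T AND T = true.
(i) not (primary residence) — not met.
(ii) safety training — fails.
(b): F AND F → false.
So (3) is satisfied (T OR F).
So Overall is satisfied (T AND T AND T).

Yes — granted.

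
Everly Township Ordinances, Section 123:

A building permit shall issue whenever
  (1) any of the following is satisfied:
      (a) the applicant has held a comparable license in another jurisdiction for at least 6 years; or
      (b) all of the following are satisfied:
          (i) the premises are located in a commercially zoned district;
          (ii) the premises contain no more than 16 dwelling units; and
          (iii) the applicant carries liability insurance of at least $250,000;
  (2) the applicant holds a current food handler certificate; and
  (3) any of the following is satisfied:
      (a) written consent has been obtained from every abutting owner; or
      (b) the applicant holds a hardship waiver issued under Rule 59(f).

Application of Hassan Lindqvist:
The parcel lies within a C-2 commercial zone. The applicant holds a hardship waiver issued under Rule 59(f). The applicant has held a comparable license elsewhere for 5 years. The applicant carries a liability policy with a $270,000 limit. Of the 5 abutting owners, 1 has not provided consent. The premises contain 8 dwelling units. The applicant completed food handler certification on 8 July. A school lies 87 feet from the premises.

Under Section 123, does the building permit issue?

(a) prior license ≥ 6 yr — not satisfied.
(i) commercially zoned — holds.
(ii) ≤ 16 units — met.
(iii) insurance ≥ $250,000 — met.
(b) = T AND T AND T = true.
(1) = F OR T = true.
(2) food handler cert. — met.
(a) all abutters consent — not met.
(b) hardship waiver — satisfied.
(3): F OR T → true.
Overall: T AND T AND T → true.

Yes — granted.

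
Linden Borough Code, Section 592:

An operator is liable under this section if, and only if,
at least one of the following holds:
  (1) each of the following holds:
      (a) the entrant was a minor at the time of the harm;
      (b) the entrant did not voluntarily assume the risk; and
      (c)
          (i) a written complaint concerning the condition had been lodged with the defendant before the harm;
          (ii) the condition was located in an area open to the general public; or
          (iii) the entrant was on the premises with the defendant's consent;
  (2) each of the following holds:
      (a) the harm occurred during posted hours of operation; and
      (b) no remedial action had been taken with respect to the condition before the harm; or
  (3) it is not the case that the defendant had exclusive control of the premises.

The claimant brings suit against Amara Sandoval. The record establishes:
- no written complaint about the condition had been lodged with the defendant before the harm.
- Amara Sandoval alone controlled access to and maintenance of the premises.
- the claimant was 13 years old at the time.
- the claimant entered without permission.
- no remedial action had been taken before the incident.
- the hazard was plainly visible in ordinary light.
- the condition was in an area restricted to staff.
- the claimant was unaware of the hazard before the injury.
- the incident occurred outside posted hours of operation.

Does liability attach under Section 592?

(a) entrant a minor — satisfied.
(b) no assumed risk — holds.
(i) complaint lodged — fails.
(ii) public area — not met.
(iii) consent to enter — not met.
(c): F OR F OR F → false.
So (1) is not satisfied (T AND T AND F).
(a) during posted hours — not met.
(b) no remedial action — holds.
So (2) is not satisfied (F AND T).
(3) not (exclusive control) — not satisfied.
Overall = F OR F OR F = false.

No — not liable.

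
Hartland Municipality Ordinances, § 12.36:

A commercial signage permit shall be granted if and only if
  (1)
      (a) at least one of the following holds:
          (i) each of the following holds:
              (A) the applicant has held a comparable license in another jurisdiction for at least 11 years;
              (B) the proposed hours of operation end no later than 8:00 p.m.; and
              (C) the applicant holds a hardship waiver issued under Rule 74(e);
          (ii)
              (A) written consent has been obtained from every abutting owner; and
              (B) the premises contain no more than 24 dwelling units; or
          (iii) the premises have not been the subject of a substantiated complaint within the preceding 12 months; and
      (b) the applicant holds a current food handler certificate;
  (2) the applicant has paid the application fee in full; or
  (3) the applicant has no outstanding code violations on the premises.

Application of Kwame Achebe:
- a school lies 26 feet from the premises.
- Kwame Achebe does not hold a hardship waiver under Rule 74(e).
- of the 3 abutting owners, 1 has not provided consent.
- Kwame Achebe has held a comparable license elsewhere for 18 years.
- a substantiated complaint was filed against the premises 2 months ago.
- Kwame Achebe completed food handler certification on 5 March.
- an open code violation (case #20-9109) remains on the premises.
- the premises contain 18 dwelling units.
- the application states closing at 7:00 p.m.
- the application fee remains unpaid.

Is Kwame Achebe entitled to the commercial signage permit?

No — denied.

(A) prior license ≥ 11 yr — met.
(B) closes by 8 p.m. — holds.
(C) hardship waiver — fails.
(i): T AND T AND F → false.
(A) all abutters consent — fails.
(B) ≤ 24 units — holds.
(ii): F AND T → false.
(iii) no complaint in 12 mo. — fails.
(a): F OR F OR F → false.
(b) food handler cert. — satisfied.
(1): F AND T → false.
(2) fee paid — not met.
(3) no code violations — not satisfied.
Overall = F OR F OR F = false.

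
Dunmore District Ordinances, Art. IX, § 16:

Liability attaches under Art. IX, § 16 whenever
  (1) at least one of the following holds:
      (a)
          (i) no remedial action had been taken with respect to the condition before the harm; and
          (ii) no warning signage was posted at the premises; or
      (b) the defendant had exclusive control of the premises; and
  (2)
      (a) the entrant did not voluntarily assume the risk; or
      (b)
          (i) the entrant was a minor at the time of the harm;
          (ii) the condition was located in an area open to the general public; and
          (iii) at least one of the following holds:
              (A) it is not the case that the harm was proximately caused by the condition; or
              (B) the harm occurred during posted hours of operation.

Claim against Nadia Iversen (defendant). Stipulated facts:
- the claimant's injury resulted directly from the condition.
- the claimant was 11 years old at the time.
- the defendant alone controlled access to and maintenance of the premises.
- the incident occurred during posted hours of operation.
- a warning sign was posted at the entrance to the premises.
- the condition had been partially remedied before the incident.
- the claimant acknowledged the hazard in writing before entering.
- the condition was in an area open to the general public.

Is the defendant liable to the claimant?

Yes — liable.

(i) no remedial action — fails.
(ii) no signage posted — not met.
(a) = F AND F = false.
(b) exclusive control — holds.
(1) = F OR T = true.
(a) no assumed risk — fails.
(i) entrant a minor — met.
(ii) public area — met.
(A) not (proximate cause) — fails.
(B) during posted hours — satisfied.
(iii): F OR T → true.
(b): T AND T AND T → true.
So (2) is satisfied (F OR T).
Overall = T AND T = true.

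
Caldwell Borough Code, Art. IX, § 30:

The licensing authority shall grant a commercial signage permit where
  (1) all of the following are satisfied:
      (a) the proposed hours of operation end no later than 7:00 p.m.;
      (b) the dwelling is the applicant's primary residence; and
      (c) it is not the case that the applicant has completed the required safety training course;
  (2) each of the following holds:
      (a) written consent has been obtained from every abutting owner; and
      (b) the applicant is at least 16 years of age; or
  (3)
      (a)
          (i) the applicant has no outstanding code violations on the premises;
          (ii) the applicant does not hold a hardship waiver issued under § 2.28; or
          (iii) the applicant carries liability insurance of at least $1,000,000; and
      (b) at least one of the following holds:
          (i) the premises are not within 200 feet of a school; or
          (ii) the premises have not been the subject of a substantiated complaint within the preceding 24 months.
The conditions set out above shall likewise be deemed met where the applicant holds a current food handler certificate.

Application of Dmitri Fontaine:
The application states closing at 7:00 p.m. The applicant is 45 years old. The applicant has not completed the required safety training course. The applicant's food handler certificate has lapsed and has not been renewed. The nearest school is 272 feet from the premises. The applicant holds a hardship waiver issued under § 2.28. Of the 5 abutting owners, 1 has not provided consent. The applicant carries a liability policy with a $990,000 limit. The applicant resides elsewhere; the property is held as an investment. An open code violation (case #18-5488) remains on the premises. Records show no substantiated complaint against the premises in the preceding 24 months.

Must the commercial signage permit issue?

No — denied.

(a) closes by 7 p.m. — holds.
(b) primary residence — not satisfied.
(c) not (safety training) — satisfied.
(1) = T AND F AND T = false.
(a) all abutters consent — not met.
(b) age ≥ 16 — holds.
(2): F AND T → false.
(i) no code violations — not satisfied.
(ii) not (hardship waiver) — not met.
(iii) insurance ≥ $1,000,000 — not satisfied.
(a): F OR F OR F → false.
(i) ≥200 ft from school — holds.
(ii) no complaint in 24 mo. — holds.
(b) = T OR T = true.
(3): F AND T → false.
Overall = F OR F OR F = false.
Exception (food handler cert.) — not satisfied.
Result: main false OR exception false → false.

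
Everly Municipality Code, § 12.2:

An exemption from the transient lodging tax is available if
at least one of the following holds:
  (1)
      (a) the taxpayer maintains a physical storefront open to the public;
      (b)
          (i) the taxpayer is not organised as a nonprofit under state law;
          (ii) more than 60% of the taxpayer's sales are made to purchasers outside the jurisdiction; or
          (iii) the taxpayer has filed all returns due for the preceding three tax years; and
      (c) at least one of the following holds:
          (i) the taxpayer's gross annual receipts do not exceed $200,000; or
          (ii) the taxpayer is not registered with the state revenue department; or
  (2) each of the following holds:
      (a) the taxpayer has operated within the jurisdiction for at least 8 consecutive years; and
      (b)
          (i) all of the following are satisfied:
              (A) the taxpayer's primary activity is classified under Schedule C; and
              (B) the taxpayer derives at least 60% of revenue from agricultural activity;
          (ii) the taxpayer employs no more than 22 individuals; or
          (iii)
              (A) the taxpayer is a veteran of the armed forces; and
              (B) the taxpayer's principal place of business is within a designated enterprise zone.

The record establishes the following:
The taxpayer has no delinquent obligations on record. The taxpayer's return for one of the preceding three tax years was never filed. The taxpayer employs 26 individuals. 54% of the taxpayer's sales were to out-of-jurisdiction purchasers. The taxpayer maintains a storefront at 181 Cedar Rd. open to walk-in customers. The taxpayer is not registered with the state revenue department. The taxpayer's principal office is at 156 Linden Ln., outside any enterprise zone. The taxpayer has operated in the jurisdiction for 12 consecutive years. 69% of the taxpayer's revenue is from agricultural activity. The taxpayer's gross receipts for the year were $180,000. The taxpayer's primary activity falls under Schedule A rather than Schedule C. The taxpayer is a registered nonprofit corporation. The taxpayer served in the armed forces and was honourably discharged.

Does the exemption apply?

No — not exempt.

(a) has storefront — met.
(i) not (nonprofit) — not met.
(ii) >60% out-of-jur. sales — not satisfied.
(iii) returns current — fails.
(b) = F OR F OR F = false.
(i) receipts ≤ $200,000 — met.
(ii) not (state-registered) — satisfied.
So (c) is satisfied (T OR T).
(1): T AND F AND T → false.
(a) ≥ 8 yrs in jurisdiction — met.
(A) Schedule C activity — fails.
(B) ≥60% agricultural — holds.
So (i) is not satisfied (F AND T).
(ii) ≤ 22 employees — not met.
(A) veteran — holds.
(B) in enterprise zone — not satisfied.
So (iii) is not satisfied (T AND F).
(b): F OR F OR F → false.
So (2) is not satisfied (T AND F).
Overall: F OR F → false.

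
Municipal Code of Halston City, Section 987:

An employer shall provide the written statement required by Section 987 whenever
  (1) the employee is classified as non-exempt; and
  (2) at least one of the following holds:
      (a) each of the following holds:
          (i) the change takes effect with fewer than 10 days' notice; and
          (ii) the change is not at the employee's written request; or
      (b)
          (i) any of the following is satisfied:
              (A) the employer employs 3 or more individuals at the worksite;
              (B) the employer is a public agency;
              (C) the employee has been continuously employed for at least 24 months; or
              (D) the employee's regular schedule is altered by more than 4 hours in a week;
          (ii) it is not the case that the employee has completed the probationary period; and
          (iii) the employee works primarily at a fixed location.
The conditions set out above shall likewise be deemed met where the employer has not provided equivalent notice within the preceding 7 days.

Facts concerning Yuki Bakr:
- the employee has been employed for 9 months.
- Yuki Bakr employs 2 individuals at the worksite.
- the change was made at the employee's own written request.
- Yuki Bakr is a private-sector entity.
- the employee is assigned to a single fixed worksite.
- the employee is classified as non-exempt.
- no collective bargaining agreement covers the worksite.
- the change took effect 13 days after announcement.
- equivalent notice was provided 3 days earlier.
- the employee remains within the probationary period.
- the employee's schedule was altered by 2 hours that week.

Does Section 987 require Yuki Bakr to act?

(1) non-exempt — met.
(i) < 10 days' notice — fails.
(ii) not employee-requested — fails.
(a) = F AND F = false.
(A) ≥ 3 at site — fails.
(B) public agency — fails.
(C) tenure ≥ 24 mo. — fails.
(D) schedule shift > 4h — fails.
(i): F OR F OR F OR F → false.
(ii) not (past probation) — satisfied.
(iii) fixed location — holds.
(b) = F AND T AND T = false.
(2): F OR F → false.
So Overall is not satisfied (T AND F).
Exception (no recent notice) — not satisfied.
Result: main false OR exception false → false.

No — not required.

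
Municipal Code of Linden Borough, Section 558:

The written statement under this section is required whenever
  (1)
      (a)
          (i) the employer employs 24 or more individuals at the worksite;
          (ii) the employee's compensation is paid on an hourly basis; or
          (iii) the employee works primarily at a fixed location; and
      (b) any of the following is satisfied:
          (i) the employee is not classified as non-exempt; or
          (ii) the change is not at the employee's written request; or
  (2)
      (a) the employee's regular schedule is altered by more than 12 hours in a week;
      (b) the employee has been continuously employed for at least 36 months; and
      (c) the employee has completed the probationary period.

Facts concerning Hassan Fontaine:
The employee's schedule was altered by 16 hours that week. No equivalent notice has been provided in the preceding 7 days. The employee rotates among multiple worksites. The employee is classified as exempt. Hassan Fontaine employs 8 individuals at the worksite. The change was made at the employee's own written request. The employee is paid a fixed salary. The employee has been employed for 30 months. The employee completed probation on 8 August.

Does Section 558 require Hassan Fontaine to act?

No — not required.

(i) ≥ 24 at site — not met.
(ii) hourly-paid — not satisfied.
(iii) fixed location — not met.
So (a) is not satisfied (F OR F OR F).
(i) not (non-exempt) — satisfied.
(ii) not employee-requested — not satisfied.
(b): T OR F → true.
So (1) is not satisfied (F AND T).
(a) schedule shift > 12h — satisfied.
(b) tenure ≥ 36 mo. — fails.
(c) past probation — met.
So (2) is not satisfied (T AND F AND T).
Overall: F OR F → false.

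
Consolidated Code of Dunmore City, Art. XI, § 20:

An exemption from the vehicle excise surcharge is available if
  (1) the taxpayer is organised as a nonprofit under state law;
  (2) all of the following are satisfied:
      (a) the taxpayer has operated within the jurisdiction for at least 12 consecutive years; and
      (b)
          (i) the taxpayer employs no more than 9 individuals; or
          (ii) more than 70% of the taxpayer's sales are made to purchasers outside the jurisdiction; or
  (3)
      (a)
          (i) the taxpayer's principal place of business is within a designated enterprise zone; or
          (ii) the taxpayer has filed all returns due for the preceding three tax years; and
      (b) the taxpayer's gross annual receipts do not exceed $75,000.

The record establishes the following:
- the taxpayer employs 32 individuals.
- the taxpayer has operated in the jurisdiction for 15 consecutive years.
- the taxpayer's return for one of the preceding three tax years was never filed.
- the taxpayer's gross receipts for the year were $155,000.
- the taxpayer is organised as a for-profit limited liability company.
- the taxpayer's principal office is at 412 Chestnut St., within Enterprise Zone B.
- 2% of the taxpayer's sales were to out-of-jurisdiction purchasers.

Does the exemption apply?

No — not exempt.

(1) nonprofit — not met.
(a) ≥ 12 yrs in jurisdiction — met.
(i) ≤ 9 employees — not satisfied.
(ii) >70% out-of-jur. sales — fails.
(b): F OR F → false.
(2): T AND F → false.
(i) in enterprise zone — satisfied.
(ii) returns current — not met.
(a) = T OR F = true.
(b) receipts ≤ $75,000 — fails.
(3) = T AND F = false.
Overall = F OR F OR F = false.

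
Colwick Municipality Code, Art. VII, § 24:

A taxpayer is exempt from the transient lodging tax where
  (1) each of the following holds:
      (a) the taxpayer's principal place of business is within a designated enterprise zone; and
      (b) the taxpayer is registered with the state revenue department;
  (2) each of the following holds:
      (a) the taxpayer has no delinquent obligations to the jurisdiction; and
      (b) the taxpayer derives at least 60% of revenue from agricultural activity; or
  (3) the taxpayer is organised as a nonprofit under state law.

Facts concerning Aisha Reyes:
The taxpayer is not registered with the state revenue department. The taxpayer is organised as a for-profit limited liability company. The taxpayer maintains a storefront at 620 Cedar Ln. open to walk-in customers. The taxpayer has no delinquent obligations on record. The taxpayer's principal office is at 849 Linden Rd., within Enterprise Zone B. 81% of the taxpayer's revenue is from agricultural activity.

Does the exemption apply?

Yes — exempt.

(a) in enterprise zone — satisfied.
(b) state-registered — fails.
(1): T AND F → false.
(a) no delinquency — met.
(b) ≥60% agricultural — satisfied.
(2) = T AND T = true.
(3) nonprofit — fails.
So Overall is satisfied (F OR T OR F).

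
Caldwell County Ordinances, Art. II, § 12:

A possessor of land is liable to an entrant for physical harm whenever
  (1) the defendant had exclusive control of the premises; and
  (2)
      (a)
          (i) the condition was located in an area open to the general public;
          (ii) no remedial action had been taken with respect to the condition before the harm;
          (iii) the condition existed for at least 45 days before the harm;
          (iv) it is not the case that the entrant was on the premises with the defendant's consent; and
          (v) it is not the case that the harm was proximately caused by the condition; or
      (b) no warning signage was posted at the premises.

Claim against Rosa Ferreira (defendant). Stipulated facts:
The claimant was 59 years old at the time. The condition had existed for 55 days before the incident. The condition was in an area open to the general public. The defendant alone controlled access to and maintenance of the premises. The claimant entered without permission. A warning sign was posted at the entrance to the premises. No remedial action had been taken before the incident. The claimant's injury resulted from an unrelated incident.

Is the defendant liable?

(1) exclusive control — holds.
(i) public area — satisfied.
(ii) no remedial action — holds.
(iii) condition ≥45 days old — met.
(iv) not (consent to enter) — satisfied.
(v) not (proximate cause) — satisfied.
So (a) is satisfied (T AND T AND T AND T AND T).
(b) no signage posted — not satisfied.
(2) = T OR F = true.
So Overall is satisfied (T AND T).

Yes — liable.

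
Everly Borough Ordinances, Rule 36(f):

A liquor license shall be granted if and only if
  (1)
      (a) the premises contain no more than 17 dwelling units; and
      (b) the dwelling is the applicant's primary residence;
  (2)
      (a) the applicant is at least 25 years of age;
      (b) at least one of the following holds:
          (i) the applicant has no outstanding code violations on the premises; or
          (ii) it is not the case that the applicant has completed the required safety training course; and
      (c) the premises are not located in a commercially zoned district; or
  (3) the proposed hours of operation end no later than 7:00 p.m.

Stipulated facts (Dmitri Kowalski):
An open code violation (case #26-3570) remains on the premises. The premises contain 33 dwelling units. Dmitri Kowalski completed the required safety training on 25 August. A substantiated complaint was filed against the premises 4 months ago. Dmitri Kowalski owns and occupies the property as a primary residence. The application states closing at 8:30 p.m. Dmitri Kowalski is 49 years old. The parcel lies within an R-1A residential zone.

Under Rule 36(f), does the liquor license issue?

No — denied.

(a) ≤ 17 units — not satisfied.
(b) primary residence — holds.
(1) = F AND T = false.
(a) age ≥ 25 — met.
(i) no code violations — fails.
(ii) not (safety training) — not met.
(b) = F OR F = false.
(c) not (commercially zoned) — satisfied.
So (2) is not satisfied (T AND F AND T).
(3) closes by 7 p.m. — not met.
So Overall is not satisfied (F OR F OR F).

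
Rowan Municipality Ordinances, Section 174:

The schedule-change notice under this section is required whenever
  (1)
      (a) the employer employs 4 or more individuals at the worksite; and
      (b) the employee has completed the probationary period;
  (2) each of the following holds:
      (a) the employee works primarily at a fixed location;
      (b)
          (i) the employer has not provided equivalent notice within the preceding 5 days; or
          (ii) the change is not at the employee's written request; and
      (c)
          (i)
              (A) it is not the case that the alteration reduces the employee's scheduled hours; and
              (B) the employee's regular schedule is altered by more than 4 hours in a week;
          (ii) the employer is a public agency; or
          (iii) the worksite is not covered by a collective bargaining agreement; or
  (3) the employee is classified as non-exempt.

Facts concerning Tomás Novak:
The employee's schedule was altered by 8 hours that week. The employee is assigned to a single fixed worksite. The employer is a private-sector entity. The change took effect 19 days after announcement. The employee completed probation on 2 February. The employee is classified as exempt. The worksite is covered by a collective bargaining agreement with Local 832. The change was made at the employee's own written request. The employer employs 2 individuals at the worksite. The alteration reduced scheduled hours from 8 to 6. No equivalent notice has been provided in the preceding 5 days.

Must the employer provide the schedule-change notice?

No — not required.

(a) ≥ 4 at site — fails.
(b) past probation — satisfied.
So (1) is not satisfied (F AND T).
(a) fixed location — satisfied.
(i) no recent notice — holds.
(ii) not employee-requested — not satisfied.
(b): T OR F → true.
(A) not (hours reduced) — not satisfied.
(B) schedule shift > 4h — holds.
(i) = F AND T = false.
(ii) public agency — fails.
(iii) no CBA — not satisfied.
So (c) is not satisfied (F OR F OR F).
(2): T AND T AND F → false.
(3) non-exempt — fails.
Overall: F OR F OR F → false.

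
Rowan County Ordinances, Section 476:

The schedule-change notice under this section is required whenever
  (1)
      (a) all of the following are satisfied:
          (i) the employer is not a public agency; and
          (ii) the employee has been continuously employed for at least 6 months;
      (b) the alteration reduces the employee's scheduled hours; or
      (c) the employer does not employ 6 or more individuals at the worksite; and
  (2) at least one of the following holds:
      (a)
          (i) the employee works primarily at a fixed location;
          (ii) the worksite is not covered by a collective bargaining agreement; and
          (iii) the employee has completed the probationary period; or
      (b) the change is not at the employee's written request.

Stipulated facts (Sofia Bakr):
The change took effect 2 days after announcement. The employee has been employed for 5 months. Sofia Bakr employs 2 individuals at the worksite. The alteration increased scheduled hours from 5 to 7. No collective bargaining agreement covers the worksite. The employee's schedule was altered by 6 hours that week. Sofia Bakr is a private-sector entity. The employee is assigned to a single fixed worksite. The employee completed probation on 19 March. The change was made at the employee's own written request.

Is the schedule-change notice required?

Yes — required.

(i) not (public agency) — holds.
(ii) tenure ≥ 6 mo. — not satisfied.
(a): T AND F → false.
(b) hours reduced — not met.
(c) not (≥ 6 at site) — holds.
(1): F OR F OR T → true.
(i) fixed location — met.
(ii) no CBA — satisfied.
(iii) past probation — met.
So (a) is satisfied (T AND T AND T).
(b) not employee-requested — not satisfied.
(2) = T OR F = true.
So Overall is satisfied (T AND T).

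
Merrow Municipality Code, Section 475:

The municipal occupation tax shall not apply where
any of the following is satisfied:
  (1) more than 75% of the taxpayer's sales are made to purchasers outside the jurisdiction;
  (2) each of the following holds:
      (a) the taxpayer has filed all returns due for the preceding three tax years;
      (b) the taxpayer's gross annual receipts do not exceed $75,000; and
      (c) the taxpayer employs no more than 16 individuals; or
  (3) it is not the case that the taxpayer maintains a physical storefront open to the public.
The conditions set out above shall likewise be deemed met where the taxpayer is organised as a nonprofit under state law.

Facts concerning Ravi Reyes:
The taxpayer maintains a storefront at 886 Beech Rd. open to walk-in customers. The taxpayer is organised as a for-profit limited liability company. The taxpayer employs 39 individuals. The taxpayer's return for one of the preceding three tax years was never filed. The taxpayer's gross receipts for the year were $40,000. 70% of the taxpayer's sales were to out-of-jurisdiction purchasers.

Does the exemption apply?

(1) >75% out-of-jur. sales — fails.
(a) returns current — not met.
(b) receipts ≤ $75,000 — holds.
(c) ≤ 16 employees — not met.
(2): F AND T AND F → false.
(3) not (has storefront) — fails.
Overall: F OR F OR F → false.
Exception (nonprofit) — not satisfied.
Result: main false OR exception false → false.

No — not exempt.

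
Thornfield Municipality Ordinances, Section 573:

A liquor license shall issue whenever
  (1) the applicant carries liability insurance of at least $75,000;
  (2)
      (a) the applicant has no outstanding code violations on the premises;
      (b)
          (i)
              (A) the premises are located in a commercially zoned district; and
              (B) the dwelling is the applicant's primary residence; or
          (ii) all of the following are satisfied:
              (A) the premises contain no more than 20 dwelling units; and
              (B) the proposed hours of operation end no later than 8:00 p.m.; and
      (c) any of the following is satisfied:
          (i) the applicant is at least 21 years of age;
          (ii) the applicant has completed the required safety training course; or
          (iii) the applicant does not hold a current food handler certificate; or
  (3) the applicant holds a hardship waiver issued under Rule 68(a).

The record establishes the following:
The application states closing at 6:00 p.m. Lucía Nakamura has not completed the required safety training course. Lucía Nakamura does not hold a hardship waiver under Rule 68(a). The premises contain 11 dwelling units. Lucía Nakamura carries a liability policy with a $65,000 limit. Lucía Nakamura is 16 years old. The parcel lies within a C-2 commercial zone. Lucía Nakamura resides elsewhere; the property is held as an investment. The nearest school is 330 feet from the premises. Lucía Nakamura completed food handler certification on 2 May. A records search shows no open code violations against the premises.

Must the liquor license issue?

(1) insurance ≥ $75,000 — not met.
(a) no code violations — satisfied.
(A) commercially zoned — holds.
(B) primary residence — not satisfied.
(i) = T AND F = false.
(A) ≤ 20 units — satisfied.
(B) closes by 8 p.m. — met.
(ii) = T AND T = true.
(b) = F OR T = true.
(i) age ≥ 21 — not satisfied.
(ii) safety training — not satisfied.
(iii) not (food handler cert.) — not satisfied.
(c) = F OR F OR F = false.
(2) = T AND T AND F = false.
(3) hardship waiver — fails.
Overall = F OR F OR F = false.

No — denied.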